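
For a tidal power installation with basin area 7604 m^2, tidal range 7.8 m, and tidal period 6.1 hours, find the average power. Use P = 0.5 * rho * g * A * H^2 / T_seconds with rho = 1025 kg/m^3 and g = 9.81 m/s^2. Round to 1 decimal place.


Convert period to seconds: T = 6.1 * 3600 = 21960.0 s
H^2 = 7.8^2 = 60.84
P = 0.5 * rho * g * A * H^2 / T
P = 0.5 * 1025 * 9.81 * 7604 * 60.84 / 21960.0
P = 105916.1 W

105916.1


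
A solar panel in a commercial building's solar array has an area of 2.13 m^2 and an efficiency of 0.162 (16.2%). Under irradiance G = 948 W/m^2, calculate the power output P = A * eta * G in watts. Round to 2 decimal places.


Use the solar power formula P = A * eta * G.
Given: A = 2.13 m^2, eta = 0.162, G = 948 W/m^2
P = 2.13 * 0.162 * 948
P = 327.12 W

327.12


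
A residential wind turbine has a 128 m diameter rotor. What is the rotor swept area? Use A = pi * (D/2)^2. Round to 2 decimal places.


Compute the rotor radius:
  r = D / 2 = 128 / 2 = 64.0 m
Calculate swept area:
  A = pi * r^2 = pi * 64.0^2
  A = 12867.96 m^2

12867.96


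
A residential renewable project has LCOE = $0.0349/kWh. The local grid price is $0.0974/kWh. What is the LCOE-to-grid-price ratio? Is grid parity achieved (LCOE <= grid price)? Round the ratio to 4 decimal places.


Compare LCOE to grid price:
  LCOE = $0.0349/kWh, Grid price = $0.0974/kWh
  Ratio = LCOE / grid_price = 0.0349 / 0.0974 = 0.3583
  Grid parity achieved (ratio <= 1)? yes

0.3583


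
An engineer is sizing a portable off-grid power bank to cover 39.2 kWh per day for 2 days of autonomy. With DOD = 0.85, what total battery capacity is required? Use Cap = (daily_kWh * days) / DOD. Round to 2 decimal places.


Total energy needed = daily * days = 39.2 * 2 = 78.4 kWh
Account for depth of discharge:
  Cap = total_energy / DOD = 78.4 / 0.85
  Cap = 92.24 kWh

92.24


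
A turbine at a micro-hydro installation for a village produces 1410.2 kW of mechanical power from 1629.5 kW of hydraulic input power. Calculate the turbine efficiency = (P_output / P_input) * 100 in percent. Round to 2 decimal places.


Turbine efficiency = (output power / input power) * 100
eta = (1410.2 / 1629.5) * 100
eta = 86.54%

86.54


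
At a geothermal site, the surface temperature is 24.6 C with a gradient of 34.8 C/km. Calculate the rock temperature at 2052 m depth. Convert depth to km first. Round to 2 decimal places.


Convert depth to km: 2052 / 1000 = 2.052 km
Temperature increase = gradient * depth_km = 34.8 * 2.052 = 71.41 C
Temperature at depth = T_surface + delta_T = 24.6 + 71.41
T = 96.01 C

96.01


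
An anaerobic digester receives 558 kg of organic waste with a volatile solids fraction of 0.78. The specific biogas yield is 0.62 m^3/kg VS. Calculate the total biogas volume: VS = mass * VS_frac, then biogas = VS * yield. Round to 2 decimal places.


Compute volatile solids:
  VS = mass * VS_fraction = 558 * 0.78 = 435.24 kg
Calculate biogas volume:
  Biogas = VS * specific_yield = 435.24 * 0.62
  Biogas = 269.85 m^3

269.85


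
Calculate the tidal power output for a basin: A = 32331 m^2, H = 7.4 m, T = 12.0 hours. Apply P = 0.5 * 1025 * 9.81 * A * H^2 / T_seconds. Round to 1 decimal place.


Convert period to seconds: T = 12.0 * 3600 = 43200.0 s
H^2 = 7.4^2 = 54.76
P = 0.5 * rho * g * A * H^2 / T
P = 0.5 * 1025 * 9.81 * 32331 * 54.76 / 43200.0
P = 206044.8 W

206044.8


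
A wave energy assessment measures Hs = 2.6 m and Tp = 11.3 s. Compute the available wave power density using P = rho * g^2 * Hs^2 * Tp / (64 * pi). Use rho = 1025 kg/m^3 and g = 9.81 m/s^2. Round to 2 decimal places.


Apply wave power formula:
  g^2 = 9.81^2 = 96.2361
  Hs^2 = 2.6^2 = 6.76
  Numerator = rho * g^2 * Hs^2 * Tp = 1025 * 96.2361 * 6.76 * 11.3 = 7535065.29
  Denominator = 64 * pi = 201.0619
  P = 7535065.29 / 201.0619 = 37476.34 W/m

37476.34


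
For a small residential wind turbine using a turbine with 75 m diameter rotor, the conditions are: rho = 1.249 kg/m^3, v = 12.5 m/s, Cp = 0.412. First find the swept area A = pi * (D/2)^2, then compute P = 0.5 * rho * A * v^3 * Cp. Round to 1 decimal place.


Step 1 -- Compute swept area:
  A = pi * (D/2)^2 = pi * (75/2)^2 = 4417.86 m^2
Step 2 -- Apply wind power equation:
  P = 0.5 * rho * A * v^3 * Cp
  v^3 = 12.5^3 = 1953.125
  P = 0.5 * 1.249 * 4417.86 * 1953.125 * 0.412
  P = 2220097.8 W

2220097.8


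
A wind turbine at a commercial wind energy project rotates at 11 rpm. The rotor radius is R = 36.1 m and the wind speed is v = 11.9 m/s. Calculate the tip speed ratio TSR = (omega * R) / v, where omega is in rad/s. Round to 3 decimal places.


Convert rotational speed to rad/s:
  omega = 11 * 2 * pi / 60 = 1.1519 rad/s
Compute tip speed:
  v_tip = omega * R = 1.1519 * 36.1 = 41.584 m/s
Tip speed ratio:
  TSR = v_tip / v_wind = 41.584 / 11.9 = 3.494

3.494


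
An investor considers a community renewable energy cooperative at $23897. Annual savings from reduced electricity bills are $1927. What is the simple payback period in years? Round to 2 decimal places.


Simple payback period = initial cost / annual savings
Payback = 23897 / 1927
Payback = 12.40 years

12.40


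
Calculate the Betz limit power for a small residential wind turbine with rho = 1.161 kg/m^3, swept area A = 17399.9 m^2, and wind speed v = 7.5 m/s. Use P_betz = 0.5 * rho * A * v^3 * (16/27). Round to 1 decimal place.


The Betz coefficient Cp_max = 16/27 = 0.5926
v^3 = 7.5^3 = 421.875
P_betz = 0.5 * rho * A * v^3 * Cp_max
P_betz = 0.5 * 1.161 * 17399.9 * 421.875 * 0.5926
P_betz = 2525160.5 W

2525160.5


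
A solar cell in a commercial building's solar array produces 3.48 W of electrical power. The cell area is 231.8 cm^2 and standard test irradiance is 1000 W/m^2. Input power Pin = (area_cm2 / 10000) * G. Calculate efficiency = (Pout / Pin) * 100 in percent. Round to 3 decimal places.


First compute the input power:
  Pin = area_cm2 / 10000 * G = 231.8 / 10000 * 1000 = 23.18 W
Then compute efficiency:
  Efficiency = (Pout / Pin) * 100 = (3.48 / 23.18) * 100
  Efficiency = 15.013%

15.013


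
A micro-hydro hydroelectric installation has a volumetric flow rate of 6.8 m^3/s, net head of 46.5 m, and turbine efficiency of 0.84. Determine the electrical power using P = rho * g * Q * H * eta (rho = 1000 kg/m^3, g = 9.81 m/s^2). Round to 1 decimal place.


Apply the hydropower formula P = rho * g * Q * H * eta
rho * g = 1000 * 9.81 = 9810.0
P = 9810.0 * 6.8 * 46.5 * 0.84
P = 2605614.5 W

2605614.5


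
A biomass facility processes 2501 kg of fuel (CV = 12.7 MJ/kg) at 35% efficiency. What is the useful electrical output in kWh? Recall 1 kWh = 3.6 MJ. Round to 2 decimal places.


Total energy = mass * CV = 2501 * 12.7 = 31762.7 MJ
Useful energy = total * eta = 31762.7 * 0.35 = 11116.95 MJ
Convert to kWh: 11116.95 / 3.6
Useful energy = 3088.04 kWh

3088.04


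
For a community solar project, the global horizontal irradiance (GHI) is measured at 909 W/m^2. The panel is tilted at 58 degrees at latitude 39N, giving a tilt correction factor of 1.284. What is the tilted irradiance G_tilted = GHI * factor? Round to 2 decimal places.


Identify the given values:
  GHI = 909 W/m^2, tilt correction factor = 1.284
Apply the formula G_tilted = GHI * factor:
  G_tilted = 909 * 1.284
  G_tilted = 1167.16 W/m^2

1167.16


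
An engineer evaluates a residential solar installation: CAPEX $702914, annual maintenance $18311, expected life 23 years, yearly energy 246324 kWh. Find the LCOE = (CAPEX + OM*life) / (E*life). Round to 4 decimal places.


Total cost = CAPEX + OM * lifetime = 702914 + 18311 * 23 = 702914 + 421153 = 1124067
Total generation = annual * lifetime = 246324 * 23 = 5665452 kWh
LCOE = 1124067 / 5665452
LCOE = 0.1984 $/kWh

0.1984


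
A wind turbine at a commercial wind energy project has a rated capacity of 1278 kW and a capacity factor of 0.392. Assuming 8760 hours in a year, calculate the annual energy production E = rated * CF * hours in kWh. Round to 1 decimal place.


Annual energy = rated_kW * capacity_factor * hours_per_year
Given: P_rated = 1278 kW, CF = 0.392, hours = 8760
E = 1278 * 0.392 * 8760
E = 4388549.8 kWh

4388549.8


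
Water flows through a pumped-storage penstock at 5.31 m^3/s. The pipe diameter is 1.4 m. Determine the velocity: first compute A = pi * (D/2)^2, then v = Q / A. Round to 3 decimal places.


Compute pipe cross-sectional area:
  A = pi * (D/2)^2 = pi * (1.4/2)^2 = 1.5394 m^2
Calculate velocity:
  v = Q / A = 5.31 / 1.5394
  v = 3.449 m/s

3.449


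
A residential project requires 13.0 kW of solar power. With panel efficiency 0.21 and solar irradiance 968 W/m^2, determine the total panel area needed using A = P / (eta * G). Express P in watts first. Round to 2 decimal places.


Convert target power to watts: P = 13.0 * 1000 = 13000.0 W
Compute denominator: eta * G = 0.21 * 968 = 203.28
Required area A = P / (eta * G) = 13000.0 / 203.28
A = 63.95 m^2

63.95


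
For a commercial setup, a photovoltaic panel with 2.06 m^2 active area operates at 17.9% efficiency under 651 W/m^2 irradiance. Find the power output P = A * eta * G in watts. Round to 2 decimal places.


Use the solar power formula P = A * eta * G.
Given: A = 2.06 m^2, eta = 0.179, G = 651 W/m^2
P = 2.06 * 0.179 * 651
P = 240.05 W

240.05


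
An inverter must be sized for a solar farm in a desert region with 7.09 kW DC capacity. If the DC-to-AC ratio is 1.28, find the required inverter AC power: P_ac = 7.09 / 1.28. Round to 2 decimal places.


The inverter AC capacity is determined by the DC/AC ratio.
Given: P_dc = 7.09 kW, DC/AC ratio = 1.28
P_ac = P_dc / ratio = 7.09 / 1.28
P_ac = 5.54 kW

5.54


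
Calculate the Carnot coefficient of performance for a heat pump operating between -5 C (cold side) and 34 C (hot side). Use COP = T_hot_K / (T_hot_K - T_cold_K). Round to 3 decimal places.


Convert to Kelvin:
  T_hot = 34 + 273.15 = 307.15 K
  T_cold = -5 + 273.15 = 268.15 K
Apply Carnot COP formula:
  COP = T_hot_K / (T_hot_K - T_cold_K) = 307.15 / 39.0
  COP = 7.876

7.876


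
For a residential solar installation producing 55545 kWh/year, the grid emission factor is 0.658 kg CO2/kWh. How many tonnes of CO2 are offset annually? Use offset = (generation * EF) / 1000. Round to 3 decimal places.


CO2 offset in kg = generation * emission_factor
CO2 offset = 55545 * 0.658 = 36548.61 kg
Convert to tonnes:
  CO2 offset = 36548.61 / 1000 = 36.549 tonnes

36.549


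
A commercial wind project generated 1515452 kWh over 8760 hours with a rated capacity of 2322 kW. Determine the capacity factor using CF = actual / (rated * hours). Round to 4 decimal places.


Capacity factor = actual output / maximum possible output
Maximum possible = rated * hours = 2322 * 8760 = 20340720 kWh
CF = 1515452 / 20340720
CF = 0.0745

0.0745


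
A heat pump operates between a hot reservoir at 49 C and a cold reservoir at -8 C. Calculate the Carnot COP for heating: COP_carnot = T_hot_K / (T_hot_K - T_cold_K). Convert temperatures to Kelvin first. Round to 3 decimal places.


Convert to Kelvin:
  T_hot = 49 + 273.15 = 322.15 K
  T_cold = -8 + 273.15 = 265.15 K
Apply Carnot COP formula:
  COP = T_hot_K / (T_hot_K - T_cold_K) = 322.15 / 57.0
  COP = 5.652

5.652


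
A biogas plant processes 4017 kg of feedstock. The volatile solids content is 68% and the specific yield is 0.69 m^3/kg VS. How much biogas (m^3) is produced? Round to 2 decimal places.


Compute volatile solids:
  VS = mass * VS_fraction = 4017 * 0.68 = 2731.56 kg
Calculate biogas volume:
  Biogas = VS * specific_yield = 2731.56 * 0.69
  Biogas = 1884.78 m^3

1884.78


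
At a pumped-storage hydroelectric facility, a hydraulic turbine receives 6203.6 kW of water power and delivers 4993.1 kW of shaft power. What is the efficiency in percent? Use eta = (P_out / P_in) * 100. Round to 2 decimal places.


Turbine efficiency = (output power / input power) * 100
eta = (4993.1 / 6203.6) * 100
eta = 80.49%

80.49


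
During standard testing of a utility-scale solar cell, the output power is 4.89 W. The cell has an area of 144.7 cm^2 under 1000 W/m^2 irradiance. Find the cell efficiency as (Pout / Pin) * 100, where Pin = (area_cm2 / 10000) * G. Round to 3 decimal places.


First compute the input power:
  Pin = area_cm2 / 10000 * G = 144.7 / 10000 * 1000 = 14.47 W
Then compute efficiency:
  Efficiency = (Pout / Pin) * 100 = (4.89 / 14.47) * 100
  Efficiency = 33.794%

33.794


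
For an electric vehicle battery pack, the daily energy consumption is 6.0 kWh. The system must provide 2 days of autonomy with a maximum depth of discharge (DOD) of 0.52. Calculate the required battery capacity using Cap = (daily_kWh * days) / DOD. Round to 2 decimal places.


Total energy needed = daily * days = 6.0 * 2 = 12.0 kWh
Account for depth of discharge:
  Cap = total_energy / DOD = 12.0 / 0.52
  Cap = 23.08 kWh

23.08


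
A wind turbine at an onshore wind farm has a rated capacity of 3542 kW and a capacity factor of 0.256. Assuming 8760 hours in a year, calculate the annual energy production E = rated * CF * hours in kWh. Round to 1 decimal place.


Annual energy = rated_kW * capacity_factor * hours_per_year
Given: P_rated = 3542 kW, CF = 0.256, hours = 8760
E = 3542 * 0.256 * 8760
E = 7943147.5 kWh

7943147.5


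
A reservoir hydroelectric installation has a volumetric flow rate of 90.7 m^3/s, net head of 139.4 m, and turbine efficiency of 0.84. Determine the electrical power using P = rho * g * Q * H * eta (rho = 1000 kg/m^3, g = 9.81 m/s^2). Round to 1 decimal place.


Apply the hydropower formula P = rho * g * Q * H * eta
rho * g = 1000 * 9.81 = 9810.0
P = 9810.0 * 90.7 * 139.4 * 0.84
P = 104188156.6 W

104188156.6


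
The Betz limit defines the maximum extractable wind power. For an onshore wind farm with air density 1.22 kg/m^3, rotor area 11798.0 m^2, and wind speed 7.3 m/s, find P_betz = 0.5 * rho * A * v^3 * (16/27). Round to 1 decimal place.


The Betz coefficient Cp_max = 16/27 = 0.5926
v^3 = 7.3^3 = 389.017
P_betz = 0.5 * rho * A * v^3 * Cp_max
P_betz = 0.5 * 1.22 * 11798.0 * 389.017 * 0.5926
P_betz = 1659063.6 W

1659063.6


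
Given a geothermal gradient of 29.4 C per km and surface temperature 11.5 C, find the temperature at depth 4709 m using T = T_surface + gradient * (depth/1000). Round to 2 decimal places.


Convert depth to km: 4709 / 1000 = 4.709 km
Temperature increase = gradient * depth_km = 29.4 * 4.709 = 138.44 C
Temperature at depth = T_surface + delta_T = 11.5 + 138.44
T = 149.94 C

149.94


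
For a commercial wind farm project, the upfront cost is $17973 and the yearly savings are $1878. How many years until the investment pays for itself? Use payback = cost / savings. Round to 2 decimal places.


Simple payback period = initial cost / annual savings
Payback = 17973 / 1878
Payback = 9.57 years

9.57


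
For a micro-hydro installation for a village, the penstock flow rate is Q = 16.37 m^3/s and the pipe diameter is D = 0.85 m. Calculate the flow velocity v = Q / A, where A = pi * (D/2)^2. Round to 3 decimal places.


Compute pipe cross-sectional area:
  A = pi * (D/2)^2 = pi * (0.85/2)^2 = 0.5675 m^2
Calculate velocity:
  v = Q / A = 16.37 / 0.5675
  v = 28.848 m/s

28.848


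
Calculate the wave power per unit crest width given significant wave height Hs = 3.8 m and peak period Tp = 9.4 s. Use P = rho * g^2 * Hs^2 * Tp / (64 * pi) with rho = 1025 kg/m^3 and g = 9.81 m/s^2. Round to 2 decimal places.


Apply wave power formula:
  g^2 = 9.81^2 = 96.2361
  Hs^2 = 3.8^2 = 14.44
  Numerator = rho * g^2 * Hs^2 * Tp = 1025 * 96.2361 * 14.44 * 9.4 = 13389270.85
  Denominator = 64 * pi = 201.0619
  P = 13389270.85 / 201.0619 = 66592.77 W/m

66592.77


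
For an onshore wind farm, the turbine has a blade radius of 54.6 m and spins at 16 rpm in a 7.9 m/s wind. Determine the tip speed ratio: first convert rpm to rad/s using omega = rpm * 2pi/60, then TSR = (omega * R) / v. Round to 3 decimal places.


Convert rotational speed to rad/s:
  omega = 16 * 2 * pi / 60 = 1.6755 rad/s
Compute tip speed:
  v_tip = omega * R = 1.6755 * 54.6 = 91.483 m/s
Tip speed ratio:
  TSR = v_tip / v_wind = 91.483 / 7.9 = 11.580

11.580


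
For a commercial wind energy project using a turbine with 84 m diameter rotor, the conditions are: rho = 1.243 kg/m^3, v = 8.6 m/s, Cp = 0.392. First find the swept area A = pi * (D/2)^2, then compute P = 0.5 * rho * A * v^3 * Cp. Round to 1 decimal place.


Step 1 -- Compute swept area:
  A = pi * (D/2)^2 = pi * (84/2)^2 = 5541.77 m^2
Step 2 -- Apply wind power equation:
  P = 0.5 * rho * A * v^3 * Cp
  v^3 = 8.6^3 = 636.056
  P = 0.5 * 1.243 * 5541.77 * 636.056 * 0.392
  P = 858758.4 W

858758.4


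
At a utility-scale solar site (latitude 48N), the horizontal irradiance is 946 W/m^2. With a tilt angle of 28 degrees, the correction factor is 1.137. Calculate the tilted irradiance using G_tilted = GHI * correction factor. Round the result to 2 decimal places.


Identify the given values:
  GHI = 946 W/m^2, tilt correction factor = 1.137
Apply the formula G_tilted = GHI * factor:
  G_tilted = 946 * 1.137
  G_tilted = 1075.60 W/m^2

1075.60


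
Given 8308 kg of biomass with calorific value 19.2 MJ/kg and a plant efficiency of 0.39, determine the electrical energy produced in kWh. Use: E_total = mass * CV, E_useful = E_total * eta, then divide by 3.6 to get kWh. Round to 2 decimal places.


Total energy = mass * CV = 8308 * 19.2 = 159513.6 MJ
Useful energy = total * eta = 159513.6 * 0.39 = 62210.3 MJ
Convert to kWh: 62210.3 / 3.6
Useful energy = 17280.64 kWh

17280.64


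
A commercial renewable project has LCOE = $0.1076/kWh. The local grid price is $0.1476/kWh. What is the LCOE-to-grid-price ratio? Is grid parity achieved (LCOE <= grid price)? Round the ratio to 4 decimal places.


Compare LCOE to grid price:
  LCOE = $0.1076/kWh, Grid price = $0.1476/kWh
  Ratio = LCOE / grid_price = 0.1076 / 0.1476 = 0.7290
  Grid parity achieved (ratio <= 1)? yes

0.7290


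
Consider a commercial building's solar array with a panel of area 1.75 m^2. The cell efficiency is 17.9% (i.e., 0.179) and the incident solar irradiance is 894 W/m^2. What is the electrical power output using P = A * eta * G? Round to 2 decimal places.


Use the solar power formula P = A * eta * G.
Given: A = 1.75 m^2, eta = 0.179, G = 894 W/m^2
P = 1.75 * 0.179 * 894
P = 280.05 W

280.05


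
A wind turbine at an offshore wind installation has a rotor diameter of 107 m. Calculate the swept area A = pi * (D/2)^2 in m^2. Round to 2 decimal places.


Compute the rotor radius:
  r = D / 2 = 107 / 2 = 53.5 m
Calculate swept area:
  A = pi * r^2 = pi * 53.5^2
  A = 8992.02 m^2

8992.02


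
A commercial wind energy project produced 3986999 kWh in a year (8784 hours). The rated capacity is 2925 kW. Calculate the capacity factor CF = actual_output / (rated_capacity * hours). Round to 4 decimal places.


Capacity factor = actual output / maximum possible output
Maximum possible = rated * hours = 2925 * 8784 = 25693200 kWh
CF = 3986999 / 25693200
CF = 0.1552

0.1552


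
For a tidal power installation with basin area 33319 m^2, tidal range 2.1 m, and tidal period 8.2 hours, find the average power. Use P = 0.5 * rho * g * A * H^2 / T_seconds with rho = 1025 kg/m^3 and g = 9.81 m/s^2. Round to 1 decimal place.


Convert period to seconds: T = 8.2 * 3600 = 29520.0 s
H^2 = 2.1^2 = 4.41
P = 0.5 * rho * g * A * H^2 / T
P = 0.5 * 1025 * 9.81 * 33319 * 4.41 / 29520.0
P = 25025.2 W

25025.2


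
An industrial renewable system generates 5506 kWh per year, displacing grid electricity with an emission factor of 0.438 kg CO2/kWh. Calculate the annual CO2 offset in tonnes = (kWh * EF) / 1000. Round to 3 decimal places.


CO2 offset in kg = generation * emission_factor
CO2 offset = 5506 * 0.438 = 2411.63 kg
Convert to tonnes:
  CO2 offset = 2411.63 / 1000 = 2.412 tonnes

2.412


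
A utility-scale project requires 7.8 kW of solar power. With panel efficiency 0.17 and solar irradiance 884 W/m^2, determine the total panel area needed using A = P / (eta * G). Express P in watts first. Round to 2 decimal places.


Convert target power to watts: P = 7.8 * 1000 = 7800.0 W
Compute denominator: eta * G = 0.17 * 884 = 150.28
Required area A = P / (eta * G) = 7800.0 / 150.28
A = 51.90 m^2

51.90


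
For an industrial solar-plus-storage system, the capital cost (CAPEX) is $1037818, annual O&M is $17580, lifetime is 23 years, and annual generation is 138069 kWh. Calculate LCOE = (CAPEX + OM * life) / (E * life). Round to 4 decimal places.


Total cost = CAPEX + OM * lifetime = 1037818 + 17580 * 23 = 1037818 + 404340 = 1442158
Total generation = annual * lifetime = 138069 * 23 = 3175587 kWh
LCOE = 1442158 / 3175587
LCOE = 0.4541 $/kWh

0.4541


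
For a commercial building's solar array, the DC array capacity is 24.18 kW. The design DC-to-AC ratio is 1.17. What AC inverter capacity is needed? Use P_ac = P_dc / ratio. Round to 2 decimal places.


The inverter AC capacity is determined by the DC/AC ratio.
Given: P_dc = 24.18 kW, DC/AC ratio = 1.17
P_ac = P_dc / ratio = 24.18 / 1.17
P_ac = 20.67 kW

20.67


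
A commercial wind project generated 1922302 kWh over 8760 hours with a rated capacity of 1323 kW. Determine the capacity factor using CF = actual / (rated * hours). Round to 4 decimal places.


Capacity factor = actual output / maximum possible output
Maximum possible = rated * hours = 1323 * 8760 = 11589480 kWh
CF = 1922302 / 11589480
CF = 0.1659

0.1659


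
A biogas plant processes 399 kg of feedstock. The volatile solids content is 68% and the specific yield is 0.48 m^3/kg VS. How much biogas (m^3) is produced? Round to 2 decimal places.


Compute volatile solids:
  VS = mass * VS_fraction = 399 * 0.68 = 271.32 kg
Calculate biogas volume:
  Biogas = VS * specific_yield = 271.32 * 0.48
  Biogas = 130.23 m^3

130.23


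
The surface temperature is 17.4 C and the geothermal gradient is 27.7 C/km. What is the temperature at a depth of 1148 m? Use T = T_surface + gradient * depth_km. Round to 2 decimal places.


Convert depth to km: 1148 / 1000 = 1.148 km
Temperature increase = gradient * depth_km = 27.7 * 1.148 = 31.8 C
Temperature at depth = T_surface + delta_T = 17.4 + 31.8
T = 49.20 C

49.20


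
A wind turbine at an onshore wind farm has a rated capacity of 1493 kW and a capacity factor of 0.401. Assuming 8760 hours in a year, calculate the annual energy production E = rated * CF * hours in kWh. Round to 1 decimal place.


Annual energy = rated_kW * capacity_factor * hours_per_year
Given: P_rated = 1493 kW, CF = 0.401, hours = 8760
E = 1493 * 0.401 * 8760
E = 5244550.7 kWh

5244550.7


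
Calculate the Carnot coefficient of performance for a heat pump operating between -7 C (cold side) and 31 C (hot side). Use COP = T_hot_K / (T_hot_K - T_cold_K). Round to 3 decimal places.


Convert to Kelvin:
  T_hot = 31 + 273.15 = 304.15 K
  T_cold = -7 + 273.15 = 266.15 K
Apply Carnot COP formula:
  COP = T_hot_K / (T_hot_K - T_cold_K) = 304.15 / 38.0
  COP = 8.004

8.004


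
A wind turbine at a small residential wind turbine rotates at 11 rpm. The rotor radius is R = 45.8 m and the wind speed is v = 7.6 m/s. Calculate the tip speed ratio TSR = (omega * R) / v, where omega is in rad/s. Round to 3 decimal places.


Convert rotational speed to rad/s:
  omega = 11 * 2 * pi / 60 = 1.1519 rad/s
Compute tip speed:
  v_tip = omega * R = 1.1519 * 45.8 = 52.758 m/s
Tip speed ratio:
  TSR = v_tip / v_wind = 52.758 / 7.6 = 6.942

6.942


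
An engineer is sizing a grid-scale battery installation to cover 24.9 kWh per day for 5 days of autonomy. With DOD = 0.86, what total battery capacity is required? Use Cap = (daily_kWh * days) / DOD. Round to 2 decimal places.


Total energy needed = daily * days = 24.9 * 5 = 124.5 kWh
Account for depth of discharge:
  Cap = total_energy / DOD = 124.5 / 0.86
  Cap = 144.77 kWh

144.77


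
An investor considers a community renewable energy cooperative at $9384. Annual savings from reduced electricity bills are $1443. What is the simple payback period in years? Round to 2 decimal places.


Simple payback period = initial cost / annual savings
Payback = 9384 / 1443
Payback = 6.50 years

6.50


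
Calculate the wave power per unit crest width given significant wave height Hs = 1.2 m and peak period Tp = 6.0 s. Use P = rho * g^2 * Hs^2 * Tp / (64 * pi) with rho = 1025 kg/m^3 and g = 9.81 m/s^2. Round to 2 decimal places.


Apply wave power formula:
  g^2 = 9.81^2 = 96.2361
  Hs^2 = 1.2^2 = 1.44
  Numerator = rho * g^2 * Hs^2 * Tp = 1025 * 96.2361 * 1.44 * 6.0 = 852266.9
  Denominator = 64 * pi = 201.0619
  P = 852266.9 / 201.0619 = 4238.83 W/m

4238.83


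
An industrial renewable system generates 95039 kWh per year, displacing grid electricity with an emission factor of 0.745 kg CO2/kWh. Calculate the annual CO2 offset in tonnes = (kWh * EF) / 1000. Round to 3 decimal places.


CO2 offset in kg = generation * emission_factor
CO2 offset = 95039 * 0.745 = 70804.06 kg
Convert to tonnes:
  CO2 offset = 70804.06 / 1000 = 70.804 tonnes

70.804


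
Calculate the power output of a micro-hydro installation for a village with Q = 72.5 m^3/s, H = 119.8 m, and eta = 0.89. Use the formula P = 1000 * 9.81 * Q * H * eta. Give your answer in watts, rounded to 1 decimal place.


Apply the hydropower formula P = rho * g * Q * H * eta
rho * g = 1000 * 9.81 = 9810.0
P = 9810.0 * 72.5 * 119.8 * 0.89
P = 75832232.0 W

75832232.0


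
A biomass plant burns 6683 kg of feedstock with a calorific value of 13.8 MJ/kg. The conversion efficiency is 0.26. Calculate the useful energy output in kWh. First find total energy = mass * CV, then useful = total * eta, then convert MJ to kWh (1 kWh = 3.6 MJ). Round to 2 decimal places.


Total energy = mass * CV = 6683 * 13.8 = 92225.4 MJ
Useful energy = total * eta = 92225.4 * 0.26 = 23978.6 MJ
Convert to kWh: 23978.6 / 3.6
Useful energy = 6660.72 kWh

6660.72


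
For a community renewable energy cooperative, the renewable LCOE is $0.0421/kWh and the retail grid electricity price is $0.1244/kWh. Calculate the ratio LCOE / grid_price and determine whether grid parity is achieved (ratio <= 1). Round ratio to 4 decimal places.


Compare LCOE to grid price:
  LCOE = $0.0421/kWh, Grid price = $0.1244/kWh
  Ratio = LCOE / grid_price = 0.0421 / 0.1244 = 0.3384
  Grid parity achieved (ratio <= 1)? yes

0.3384


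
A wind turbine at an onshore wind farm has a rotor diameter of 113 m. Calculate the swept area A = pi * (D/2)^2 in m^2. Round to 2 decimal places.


Compute the rotor radius:
  r = D / 2 = 113 / 2 = 56.5 m
Calculate swept area:
  A = pi * r^2 = pi * 56.5^2
  A = 10028.75 m^2

10028.75


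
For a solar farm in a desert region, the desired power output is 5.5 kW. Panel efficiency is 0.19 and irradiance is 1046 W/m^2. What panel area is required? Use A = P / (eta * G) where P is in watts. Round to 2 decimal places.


Convert target power to watts: P = 5.5 * 1000 = 5500.0 W
Compute denominator: eta * G = 0.19 * 1046 = 198.74
Required area A = P / (eta * G) = 5500.0 / 198.74
A = 27.67 m^2

27.67


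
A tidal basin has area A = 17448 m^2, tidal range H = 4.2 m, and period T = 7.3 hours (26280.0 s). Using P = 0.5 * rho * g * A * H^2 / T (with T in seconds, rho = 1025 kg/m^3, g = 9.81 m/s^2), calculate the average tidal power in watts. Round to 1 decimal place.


Convert period to seconds: T = 7.3 * 3600 = 26280.0 s
H^2 = 4.2^2 = 17.64
P = 0.5 * rho * g * A * H^2 / T
P = 0.5 * 1025 * 9.81 * 17448 * 17.64 / 26280.0
P = 58881.9 W

58881.9


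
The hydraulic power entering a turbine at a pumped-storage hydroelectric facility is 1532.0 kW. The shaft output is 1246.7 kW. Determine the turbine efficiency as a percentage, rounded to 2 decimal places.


Turbine efficiency = (output power / input power) * 100
eta = (1246.7 / 1532.0) * 100
eta = 81.38%

81.38


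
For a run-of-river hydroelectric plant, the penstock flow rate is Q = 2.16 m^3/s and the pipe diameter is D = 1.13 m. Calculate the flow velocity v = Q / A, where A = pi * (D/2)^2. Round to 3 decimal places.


Compute pipe cross-sectional area:
  A = pi * (D/2)^2 = pi * (1.13/2)^2 = 1.0029 m^2
Calculate velocity:
  v = Q / A = 2.16 / 1.0029
  v = 2.154 m/s

2.154


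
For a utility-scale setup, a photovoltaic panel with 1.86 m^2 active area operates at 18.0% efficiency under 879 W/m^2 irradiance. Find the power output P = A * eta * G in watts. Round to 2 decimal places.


Use the solar power formula P = A * eta * G.
Given: A = 1.86 m^2, eta = 0.18, G = 879 W/m^2
P = 1.86 * 0.18 * 879
P = 294.29 W

294.29


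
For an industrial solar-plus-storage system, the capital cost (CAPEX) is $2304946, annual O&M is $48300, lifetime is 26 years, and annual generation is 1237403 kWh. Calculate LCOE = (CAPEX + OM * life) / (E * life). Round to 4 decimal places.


Total cost = CAPEX + OM * lifetime = 2304946 + 48300 * 26 = 2304946 + 1255800 = 3560746
Total generation = annual * lifetime = 1237403 * 26 = 32172478 kWh
LCOE = 3560746 / 32172478
LCOE = 0.1107 $/kWh

0.1107


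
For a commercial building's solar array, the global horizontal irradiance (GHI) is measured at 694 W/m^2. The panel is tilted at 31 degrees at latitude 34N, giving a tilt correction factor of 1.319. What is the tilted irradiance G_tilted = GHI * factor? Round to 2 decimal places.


Identify the given values:
  GHI = 694 W/m^2, tilt correction factor = 1.319
Apply the formula G_tilted = GHI * factor:
  G_tilted = 694 * 1.319
  G_tilted = 915.39 W/m^2

915.39


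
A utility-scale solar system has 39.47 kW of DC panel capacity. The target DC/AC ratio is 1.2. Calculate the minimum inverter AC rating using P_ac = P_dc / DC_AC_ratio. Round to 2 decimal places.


The inverter AC capacity is determined by the DC/AC ratio.
Given: P_dc = 39.47 kW, DC/AC ratio = 1.2
P_ac = P_dc / ratio = 39.47 / 1.2
P_ac = 32.89 kW

32.89


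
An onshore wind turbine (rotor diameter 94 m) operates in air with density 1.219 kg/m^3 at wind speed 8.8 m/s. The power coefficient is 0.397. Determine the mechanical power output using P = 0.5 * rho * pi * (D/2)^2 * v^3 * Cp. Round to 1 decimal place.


Step 1 -- Compute swept area:
  A = pi * (D/2)^2 = pi * (94/2)^2 = 6939.78 m^2
Step 2 -- Apply wind power equation:
  P = 0.5 * rho * A * v^3 * Cp
  v^3 = 8.8^3 = 681.472
  P = 0.5 * 1.219 * 6939.78 * 681.472 * 0.397
  P = 1144347.2 W

1144347.2


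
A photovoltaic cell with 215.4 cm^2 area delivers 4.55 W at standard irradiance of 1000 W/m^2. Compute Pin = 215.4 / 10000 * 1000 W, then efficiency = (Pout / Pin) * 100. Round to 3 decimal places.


First compute the input power:
  Pin = area_cm2 / 10000 * G = 215.4 / 10000 * 1000 = 21.54 W
Then compute efficiency:
  Efficiency = (Pout / Pin) * 100 = (4.55 / 21.54) * 100
  Efficiency = 21.123%

21.123


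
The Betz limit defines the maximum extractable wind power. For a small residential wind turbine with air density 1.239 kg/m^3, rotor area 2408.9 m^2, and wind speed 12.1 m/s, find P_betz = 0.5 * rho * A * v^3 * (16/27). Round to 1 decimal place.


The Betz coefficient Cp_max = 16/27 = 0.5926
v^3 = 12.1^3 = 1771.561
P_betz = 0.5 * rho * A * v^3 * Cp_max
P_betz = 0.5 * 1.239 * 2408.9 * 1771.561 * 0.5926
P_betz = 1566651.5 W

1566651.5


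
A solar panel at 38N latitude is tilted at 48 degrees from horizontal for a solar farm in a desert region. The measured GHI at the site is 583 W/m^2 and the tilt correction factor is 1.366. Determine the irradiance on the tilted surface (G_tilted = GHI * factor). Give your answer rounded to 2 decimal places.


Identify the given values:
  GHI = 583 W/m^2, tilt correction factor = 1.366
Apply the formula G_tilted = GHI * factor:
  G_tilted = 583 * 1.366
  G_tilted = 796.38 W/m^2

796.38


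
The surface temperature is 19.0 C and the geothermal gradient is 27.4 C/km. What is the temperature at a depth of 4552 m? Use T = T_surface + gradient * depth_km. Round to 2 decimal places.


Convert depth to km: 4552 / 1000 = 4.552 km
Temperature increase = gradient * depth_km = 27.4 * 4.552 = 124.72 C
Temperature at depth = T_surface + delta_T = 19.0 + 124.72
T = 143.72 C

143.72


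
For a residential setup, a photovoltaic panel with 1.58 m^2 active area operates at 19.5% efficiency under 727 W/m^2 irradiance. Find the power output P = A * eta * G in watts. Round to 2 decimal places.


Use the solar power formula P = A * eta * G.
Given: A = 1.58 m^2, eta = 0.195, G = 727 W/m^2
P = 1.58 * 0.195 * 727
P = 223.99 W

223.99


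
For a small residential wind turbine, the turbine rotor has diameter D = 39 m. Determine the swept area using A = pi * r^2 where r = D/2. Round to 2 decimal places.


Compute the rotor radius:
  r = D / 2 = 39 / 2 = 19.5 m
Calculate swept area:
  A = pi * r^2 = pi * 19.5^2
  A = 1194.59 m^2

1194.59


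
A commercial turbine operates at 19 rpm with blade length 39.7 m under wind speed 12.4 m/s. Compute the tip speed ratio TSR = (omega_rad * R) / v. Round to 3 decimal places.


Convert rotational speed to rad/s:
  omega = 19 * 2 * pi / 60 = 1.9897 rad/s
Compute tip speed:
  v_tip = omega * R = 1.9897 * 39.7 = 78.99 m/s
Tip speed ratio:
  TSR = v_tip / v_wind = 78.99 / 12.4 = 6.370

6.370


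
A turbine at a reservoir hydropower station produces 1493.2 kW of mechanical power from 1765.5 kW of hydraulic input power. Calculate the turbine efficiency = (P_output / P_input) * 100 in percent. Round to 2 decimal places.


Turbine efficiency = (output power / input power) * 100
eta = (1493.2 / 1765.5) * 100
eta = 84.58%

84.58


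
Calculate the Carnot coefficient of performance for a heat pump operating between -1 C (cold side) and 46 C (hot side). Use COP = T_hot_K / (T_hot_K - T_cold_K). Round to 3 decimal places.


Convert to Kelvin:
  T_hot = 46 + 273.15 = 319.15 K
  T_cold = -1 + 273.15 = 272.15 K
Apply Carnot COP formula:
  COP = T_hot_K / (T_hot_K - T_cold_K) = 319.15 / 47.0
  COP = 6.790

6.790


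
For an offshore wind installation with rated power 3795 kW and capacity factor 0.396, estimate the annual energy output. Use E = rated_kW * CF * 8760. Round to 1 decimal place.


Annual energy = rated_kW * capacity_factor * hours_per_year
Given: P_rated = 3795 kW, CF = 0.396, hours = 8760
E = 3795 * 0.396 * 8760
E = 13164703.2 kWh

13164703.2


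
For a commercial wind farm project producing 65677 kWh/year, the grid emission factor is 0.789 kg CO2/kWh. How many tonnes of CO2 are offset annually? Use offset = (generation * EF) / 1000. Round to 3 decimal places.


CO2 offset in kg = generation * emission_factor
CO2 offset = 65677 * 0.789 = 51819.15 kg
Convert to tonnes:
  CO2 offset = 51819.15 / 1000 = 51.819 tonnes

51.819


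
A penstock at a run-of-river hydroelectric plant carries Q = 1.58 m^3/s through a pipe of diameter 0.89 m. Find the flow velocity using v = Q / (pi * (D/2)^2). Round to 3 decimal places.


Compute pipe cross-sectional area:
  A = pi * (D/2)^2 = pi * (0.89/2)^2 = 0.6221 m^2
Calculate velocity:
  v = Q / A = 1.58 / 0.6221
  v = 2.540 m/s

2.540


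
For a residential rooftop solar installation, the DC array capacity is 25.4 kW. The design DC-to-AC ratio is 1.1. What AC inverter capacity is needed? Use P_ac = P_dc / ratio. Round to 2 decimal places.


The inverter AC capacity is determined by the DC/AC ratio.
Given: P_dc = 25.4 kW, DC/AC ratio = 1.1
P_ac = P_dc / ratio = 25.4 / 1.1
P_ac = 23.09 kW

23.09


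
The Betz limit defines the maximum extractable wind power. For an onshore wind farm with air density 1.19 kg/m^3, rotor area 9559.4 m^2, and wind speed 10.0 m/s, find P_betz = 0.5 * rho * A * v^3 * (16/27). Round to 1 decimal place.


The Betz coefficient Cp_max = 16/27 = 0.5926
v^3 = 10.0^3 = 1000.0
P_betz = 0.5 * rho * A * v^3 * Cp_max
P_betz = 0.5 * 1.19 * 9559.4 * 1000.0 * 0.5926
P_betz = 3370573.6 W

3370573.6


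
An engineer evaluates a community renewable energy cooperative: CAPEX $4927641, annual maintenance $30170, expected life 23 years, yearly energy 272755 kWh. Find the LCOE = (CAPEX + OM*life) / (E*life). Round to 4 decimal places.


Total cost = CAPEX + OM * lifetime = 4927641 + 30170 * 23 = 4927641 + 693910 = 5621551
Total generation = annual * lifetime = 272755 * 23 = 6273365 kWh
LCOE = 5621551 / 6273365
LCOE = 0.8961 $/kWh

0.8961


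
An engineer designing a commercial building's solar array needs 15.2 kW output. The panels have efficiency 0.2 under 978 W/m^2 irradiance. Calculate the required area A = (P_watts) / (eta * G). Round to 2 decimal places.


Convert target power to watts: P = 15.2 * 1000 = 15200.0 W
Compute denominator: eta * G = 0.2 * 978 = 195.6
Required area A = P / (eta * G) = 15200.0 / 195.6
A = 77.71 m^2

77.71


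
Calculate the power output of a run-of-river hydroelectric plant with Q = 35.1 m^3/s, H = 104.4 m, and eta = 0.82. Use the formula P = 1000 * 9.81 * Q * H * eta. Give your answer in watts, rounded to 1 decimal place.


Apply the hydropower formula P = rho * g * Q * H * eta
rho * g = 1000 * 9.81 = 9810.0
P = 9810.0 * 35.1 * 104.4 * 0.82
P = 29477488.2 W

29477488.2


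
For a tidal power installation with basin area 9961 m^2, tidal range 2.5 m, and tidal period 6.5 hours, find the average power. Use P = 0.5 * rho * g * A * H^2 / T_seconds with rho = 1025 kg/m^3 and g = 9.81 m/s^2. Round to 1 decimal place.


Convert period to seconds: T = 6.5 * 3600 = 23400.0 s
H^2 = 2.5^2 = 6.25
P = 0.5 * rho * g * A * H^2 / T
P = 0.5 * 1025 * 9.81 * 9961 * 6.25 / 23400.0
P = 13376.1 W

13376.1


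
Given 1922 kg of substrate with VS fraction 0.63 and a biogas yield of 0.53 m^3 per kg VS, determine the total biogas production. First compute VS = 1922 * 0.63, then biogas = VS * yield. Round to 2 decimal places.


Compute volatile solids:
  VS = mass * VS_fraction = 1922 * 0.63 = 1210.86 kg
Calculate biogas volume:
  Biogas = VS * specific_yield = 1210.86 * 0.53
  Biogas = 641.76 m^3

641.76


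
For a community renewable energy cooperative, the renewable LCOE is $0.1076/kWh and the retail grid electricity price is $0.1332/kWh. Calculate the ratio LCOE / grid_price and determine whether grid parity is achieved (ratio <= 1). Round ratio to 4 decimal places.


Compare LCOE to grid price:
  LCOE = $0.1076/kWh, Grid price = $0.1332/kWh
  Ratio = LCOE / grid_price = 0.1076 / 0.1332 = 0.8078
  Grid parity achieved (ratio <= 1)? yes

0.8078


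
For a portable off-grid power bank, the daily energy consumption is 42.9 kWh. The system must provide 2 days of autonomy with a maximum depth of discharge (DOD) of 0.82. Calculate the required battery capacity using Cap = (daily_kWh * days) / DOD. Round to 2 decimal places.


Total energy needed = daily * days = 42.9 * 2 = 85.8 kWh
Account for depth of discharge:
  Cap = total_energy / DOD = 85.8 / 0.82
  Cap = 104.63 kWh

104.63


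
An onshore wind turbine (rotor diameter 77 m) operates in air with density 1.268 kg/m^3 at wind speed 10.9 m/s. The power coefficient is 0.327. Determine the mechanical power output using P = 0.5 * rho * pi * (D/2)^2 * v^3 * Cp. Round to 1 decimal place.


Step 1 -- Compute swept area:
  A = pi * (D/2)^2 = pi * (77/2)^2 = 4656.63 m^2
Step 2 -- Apply wind power equation:
  P = 0.5 * rho * A * v^3 * Cp
  v^3 = 10.9^3 = 1295.029
  P = 0.5 * 1.268 * 4656.63 * 1295.029 * 0.327
  P = 1250224.0 W

1250224.0


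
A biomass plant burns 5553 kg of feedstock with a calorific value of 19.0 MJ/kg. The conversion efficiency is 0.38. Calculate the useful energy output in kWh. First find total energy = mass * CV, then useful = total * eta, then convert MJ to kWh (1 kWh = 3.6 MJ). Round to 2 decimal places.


Total energy = mass * CV = 5553 * 19.0 = 105507.0 MJ
Useful energy = total * eta = 105507.0 * 0.38 = 40092.66 MJ
Convert to kWh: 40092.66 / 3.6
Useful energy = 11136.85 kWh

11136.85


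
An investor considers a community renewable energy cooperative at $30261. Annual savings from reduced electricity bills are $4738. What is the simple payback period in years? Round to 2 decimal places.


Simple payback period = initial cost / annual savings
Payback = 30261 / 4738
Payback = 6.39 years

6.39
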